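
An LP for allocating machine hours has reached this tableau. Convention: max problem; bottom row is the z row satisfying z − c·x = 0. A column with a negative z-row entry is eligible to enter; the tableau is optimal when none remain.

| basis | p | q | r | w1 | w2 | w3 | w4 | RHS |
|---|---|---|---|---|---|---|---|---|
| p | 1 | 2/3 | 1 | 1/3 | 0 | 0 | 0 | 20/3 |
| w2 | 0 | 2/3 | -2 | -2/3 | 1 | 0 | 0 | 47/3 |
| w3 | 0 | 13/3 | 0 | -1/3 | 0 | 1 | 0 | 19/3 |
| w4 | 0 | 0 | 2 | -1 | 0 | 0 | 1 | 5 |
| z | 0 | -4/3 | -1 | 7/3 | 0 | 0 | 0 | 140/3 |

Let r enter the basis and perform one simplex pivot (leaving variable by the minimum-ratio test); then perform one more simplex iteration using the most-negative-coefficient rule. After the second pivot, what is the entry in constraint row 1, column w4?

Ratio test on column r — row 1: (20/3)/1 = 20/3; row 2: entry -2 ≤ 0; row 3: entry 0 ≤ 0; row 4: 5/2 = 5/2. Minimum is 5/2 at row 4 (w4 leaves); pivot element 2.
Divide row 4 by 2; eliminate column r from the other rows.
Second iteration: most negative z-row entry is -4/3 in column q, so q enters.
Ratio test on column q — row 1: (25/6)/(2/3) = 25/4; row 2: (62/3)/(2/3) = 31; row 3: (19/3)/(13/3) = 19/13; row 4: entry 0 ≤ 0. Minimum is 19/13 at row 3 (w3 leaves); pivot element 13/3.
Divide row 3 by 13/3; eliminate column q from the other rows.
After both pivots, the entry at constraint row 1, column w4 is -1/2.

-1/2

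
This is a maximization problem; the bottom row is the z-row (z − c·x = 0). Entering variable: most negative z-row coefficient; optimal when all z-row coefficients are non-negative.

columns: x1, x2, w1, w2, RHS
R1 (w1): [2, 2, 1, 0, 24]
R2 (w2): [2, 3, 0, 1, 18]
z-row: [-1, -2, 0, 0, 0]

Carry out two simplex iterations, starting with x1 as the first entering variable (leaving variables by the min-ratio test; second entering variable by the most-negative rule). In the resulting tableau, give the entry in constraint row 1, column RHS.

12

Ratio test on column x1 — row 1: 24/2 = 12; row 2: 18/2 = 9. Minimum is 9 at row 2 (w2 leaves); pivot element 2.
Divide row 2 by 2; eliminate column x1 from the other rows.
Second iteration: most negative z-row entry is -1/2 in column x2, so x2 enters.
Ratio test on column x2 — row 1: entry -1 ≤ 0; row 2: 9/(3/2) = 6. Minimum is 6 at row 2 (x1 leaves); pivot element 3/2.
Divide row 2 by 3/2; eliminate column x2 from the other rows.
After both pivots, the entry at constraint row 1, column RHS is 12.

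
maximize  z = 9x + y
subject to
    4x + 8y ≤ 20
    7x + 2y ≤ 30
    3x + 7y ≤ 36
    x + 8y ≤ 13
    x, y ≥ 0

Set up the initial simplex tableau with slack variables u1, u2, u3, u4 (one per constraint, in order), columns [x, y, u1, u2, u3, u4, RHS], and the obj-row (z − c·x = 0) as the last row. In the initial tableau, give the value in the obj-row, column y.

-1

The obj-row carries the negated objective coefficients: the y entry is -1.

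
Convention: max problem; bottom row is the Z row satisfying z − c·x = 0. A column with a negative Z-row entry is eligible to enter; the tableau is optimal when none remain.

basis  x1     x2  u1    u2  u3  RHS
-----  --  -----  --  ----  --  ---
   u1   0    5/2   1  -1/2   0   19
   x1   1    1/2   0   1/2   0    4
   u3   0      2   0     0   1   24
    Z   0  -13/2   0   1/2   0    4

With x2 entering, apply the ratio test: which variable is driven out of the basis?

u1

Column x2 entries and ratios — u1: 19/(5/2) = 38/5; x1: 4/(1/2) = 8; u3: 24/2 = 12.
Smallest ratio is 38/5 in the row of u1, so u1 leaves.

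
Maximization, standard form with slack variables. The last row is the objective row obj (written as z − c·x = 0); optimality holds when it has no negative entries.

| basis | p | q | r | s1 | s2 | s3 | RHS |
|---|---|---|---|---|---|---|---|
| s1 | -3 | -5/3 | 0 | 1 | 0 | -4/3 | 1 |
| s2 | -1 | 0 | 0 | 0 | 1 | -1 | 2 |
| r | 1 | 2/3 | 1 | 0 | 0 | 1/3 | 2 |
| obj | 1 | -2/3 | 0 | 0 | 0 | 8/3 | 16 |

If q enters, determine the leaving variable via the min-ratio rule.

Column q entries and ratios — s1: -5/3 ≤ 0, skip; s2: 0 ≤ 0, skip; r: 2/(2/3) = 3.
Smallest ratio is 3 in the row of r, so r leaves.

r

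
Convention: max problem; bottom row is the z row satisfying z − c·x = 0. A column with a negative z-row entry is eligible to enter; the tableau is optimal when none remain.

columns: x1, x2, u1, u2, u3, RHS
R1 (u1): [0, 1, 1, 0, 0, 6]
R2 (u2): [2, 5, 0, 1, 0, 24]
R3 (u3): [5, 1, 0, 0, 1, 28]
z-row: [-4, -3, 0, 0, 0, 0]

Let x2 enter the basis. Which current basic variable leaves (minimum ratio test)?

u2

Column x2 entries and ratios — u1: 6/1 = 6; u2: 24/5 = 24/5; u3: 28/1 = 28.
Smallest ratio is 24/5 in the row of u2, so u2 leaves.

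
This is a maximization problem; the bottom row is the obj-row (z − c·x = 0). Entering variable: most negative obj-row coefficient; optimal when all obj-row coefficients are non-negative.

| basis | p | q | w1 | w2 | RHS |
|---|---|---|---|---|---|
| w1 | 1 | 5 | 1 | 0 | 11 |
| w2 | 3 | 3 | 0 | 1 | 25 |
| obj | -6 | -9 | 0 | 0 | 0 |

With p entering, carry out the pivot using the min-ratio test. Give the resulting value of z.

50

Ratio test on column p — row 1: 11/1 = 11; row 2: 25/3 = 25/3. Minimum is 25/3 at row 2 (w2 leaves); pivot element 3.
Pivot on row 2; the obj-row RHS becomes 0 − (-6)·(25/3) = 50.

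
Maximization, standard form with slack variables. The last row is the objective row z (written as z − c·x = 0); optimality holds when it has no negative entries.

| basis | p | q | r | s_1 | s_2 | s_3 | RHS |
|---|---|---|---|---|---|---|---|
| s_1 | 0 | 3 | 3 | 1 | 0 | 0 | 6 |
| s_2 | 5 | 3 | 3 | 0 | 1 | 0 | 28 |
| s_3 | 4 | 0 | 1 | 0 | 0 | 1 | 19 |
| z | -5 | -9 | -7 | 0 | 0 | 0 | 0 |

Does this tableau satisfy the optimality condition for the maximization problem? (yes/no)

The z-row has a negative entry -9 in column q, so it is not optimal.

no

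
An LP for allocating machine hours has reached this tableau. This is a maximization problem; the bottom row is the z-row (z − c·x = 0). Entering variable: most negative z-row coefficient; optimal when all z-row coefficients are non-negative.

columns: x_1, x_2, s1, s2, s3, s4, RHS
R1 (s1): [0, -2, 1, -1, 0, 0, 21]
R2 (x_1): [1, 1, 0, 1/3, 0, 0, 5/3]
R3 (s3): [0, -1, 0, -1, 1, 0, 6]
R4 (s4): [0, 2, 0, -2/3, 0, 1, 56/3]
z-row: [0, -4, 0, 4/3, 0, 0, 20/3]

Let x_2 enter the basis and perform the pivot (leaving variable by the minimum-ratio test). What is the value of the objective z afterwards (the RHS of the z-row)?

Ratio test on column x_2 — row 1: entry -2 ≤ 0; row 2: (5/3)/1 = 5/3; row 3: entry -1 ≤ 0; row 4: (56/3)/2 = 28/3. Minimum is 5/3 at row 2 (x_1 leaves); pivot element 1.
Pivot on row 2; the z-row RHS becomes 20/3 − (-4)·(5/3) = 40/3.

40/3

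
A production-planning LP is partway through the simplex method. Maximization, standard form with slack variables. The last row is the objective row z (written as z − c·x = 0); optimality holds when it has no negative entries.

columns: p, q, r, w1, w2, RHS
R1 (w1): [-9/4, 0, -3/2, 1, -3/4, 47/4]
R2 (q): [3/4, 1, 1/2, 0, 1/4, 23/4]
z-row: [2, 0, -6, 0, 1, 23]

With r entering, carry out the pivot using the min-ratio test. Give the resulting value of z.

Ratio test on column r — row 1: entry -3/2 ≤ 0; row 2: (23/4)/(1/2) = 23/2. Minimum is 23/2 at row 2 (q leaves); pivot element 1/2.
Pivot on row 2; the z-row RHS becomes 23 − (-6)·(23/2) = 92.

92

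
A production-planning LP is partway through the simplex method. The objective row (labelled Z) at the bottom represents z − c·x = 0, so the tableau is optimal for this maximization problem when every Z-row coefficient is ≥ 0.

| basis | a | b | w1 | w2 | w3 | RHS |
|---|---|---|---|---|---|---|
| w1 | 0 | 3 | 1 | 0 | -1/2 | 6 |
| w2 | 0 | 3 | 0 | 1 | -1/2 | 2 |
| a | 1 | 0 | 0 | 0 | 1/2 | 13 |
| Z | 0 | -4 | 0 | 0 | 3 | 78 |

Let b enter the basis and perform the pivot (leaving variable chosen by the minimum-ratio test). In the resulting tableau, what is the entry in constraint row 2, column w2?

Ratio test on column b — row 1: 6/3 = 2; row 2: 2/3 = 2/3; row 3: entry 0 ≤ 0. Minimum is 2/3 at row 2 (w2 leaves); pivot element 3.
Divide row 2 by 3; eliminate column b from the other rows.
In the new row 2, the w2 entry is the old entry divided by the pivot: 1/3 = 1/3.

1/3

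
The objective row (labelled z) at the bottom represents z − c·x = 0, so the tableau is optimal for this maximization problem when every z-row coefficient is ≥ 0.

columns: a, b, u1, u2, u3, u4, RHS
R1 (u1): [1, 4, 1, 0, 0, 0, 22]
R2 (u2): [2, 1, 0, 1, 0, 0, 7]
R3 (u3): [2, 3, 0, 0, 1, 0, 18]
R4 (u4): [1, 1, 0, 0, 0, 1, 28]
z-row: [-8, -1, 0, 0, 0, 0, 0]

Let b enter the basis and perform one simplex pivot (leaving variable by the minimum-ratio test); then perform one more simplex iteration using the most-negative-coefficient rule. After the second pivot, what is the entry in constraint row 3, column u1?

Ratio test on column b — row 1: 22/4 = 11/2; row 2: 7/1 = 7; row 3: 18/3 = 6; row 4: 28/1 = 28. Minimum is 11/2 at row 1 (u1 leaves); pivot element 4.
Divide row 1 by 4; eliminate column b from the other rows.
Second iteration: most negative z-row entry is -31/4 in column a, so a enters.
Ratio test on column a — row 1: (11/2)/(1/4) = 22; row 2: (3/2)/(7/4) = 6/7; row 3: (3/2)/(5/4) = 6/5; row 4: (45/2)/(3/4) = 30. Minimum is 6/7 at row 2 (u2 leaves); pivot element 7/4.
Divide row 2 by 7/4; eliminate column a from the other rows.
After both pivots, the entry at constraint row 3, column u1 is -4/7.

-4/7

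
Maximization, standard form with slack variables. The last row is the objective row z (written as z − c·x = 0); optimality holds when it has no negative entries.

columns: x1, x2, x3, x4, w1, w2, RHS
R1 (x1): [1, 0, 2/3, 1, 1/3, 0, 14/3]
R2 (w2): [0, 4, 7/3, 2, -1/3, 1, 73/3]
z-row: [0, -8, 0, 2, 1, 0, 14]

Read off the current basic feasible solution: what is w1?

w1 is not in the basis, so in the current basic feasible solution w1 = 0.

0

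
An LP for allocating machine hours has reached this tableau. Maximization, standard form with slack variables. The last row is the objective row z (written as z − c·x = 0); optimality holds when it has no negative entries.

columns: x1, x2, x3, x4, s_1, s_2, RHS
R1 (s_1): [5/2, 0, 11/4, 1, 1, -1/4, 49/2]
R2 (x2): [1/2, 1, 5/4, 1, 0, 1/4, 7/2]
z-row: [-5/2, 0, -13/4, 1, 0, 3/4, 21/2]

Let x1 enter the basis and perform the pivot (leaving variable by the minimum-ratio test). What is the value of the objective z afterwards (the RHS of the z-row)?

Ratio test on column x1 — row 1: (49/2)/(5/2) = 49/5; row 2: (7/2)/(1/2) = 7. Minimum is 7 at row 2 (x2 leaves); pivot element 1/2.
Pivot on row 2; the z-row RHS becomes 21/2 − (-5/2)·7 = 28.

28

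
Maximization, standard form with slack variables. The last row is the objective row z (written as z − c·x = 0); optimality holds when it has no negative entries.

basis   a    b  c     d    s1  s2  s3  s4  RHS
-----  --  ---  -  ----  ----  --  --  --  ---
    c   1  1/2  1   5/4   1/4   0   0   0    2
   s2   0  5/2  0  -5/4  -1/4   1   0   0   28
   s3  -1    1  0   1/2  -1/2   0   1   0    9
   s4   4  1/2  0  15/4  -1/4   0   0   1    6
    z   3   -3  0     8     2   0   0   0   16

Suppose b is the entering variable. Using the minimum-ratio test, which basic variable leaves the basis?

Column b entries and ratios — c: 2/(1/2) = 4; s2: 28/(5/2) = 56/5; s3: 9/1 = 9; s4: 6/(1/2) = 12.
Smallest ratio is 4 in the row of c, so c leaves.

c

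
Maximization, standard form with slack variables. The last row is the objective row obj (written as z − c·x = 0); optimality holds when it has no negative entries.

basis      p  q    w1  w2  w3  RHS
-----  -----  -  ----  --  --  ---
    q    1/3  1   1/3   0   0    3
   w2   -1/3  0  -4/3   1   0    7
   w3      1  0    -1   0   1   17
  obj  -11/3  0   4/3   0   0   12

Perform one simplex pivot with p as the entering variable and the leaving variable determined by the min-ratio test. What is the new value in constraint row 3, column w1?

-2

Ratio test on column p — row 1: 3/(1/3) = 9; row 2: entry -1/3 ≤ 0; row 3: 17/1 = 17. Minimum is 9 at row 1 (q leaves); pivot element 1/3.
Divide row 1 by 1/3; eliminate column p from the other rows.
Row 3 update in column w1: -1 − 1·1 = -2.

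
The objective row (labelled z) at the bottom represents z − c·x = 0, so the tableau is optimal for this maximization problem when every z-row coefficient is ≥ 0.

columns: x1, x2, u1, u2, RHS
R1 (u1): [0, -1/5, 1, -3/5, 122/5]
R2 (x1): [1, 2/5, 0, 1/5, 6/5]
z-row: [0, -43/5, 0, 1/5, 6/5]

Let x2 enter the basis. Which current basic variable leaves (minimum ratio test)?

x1

Column x2 entries and ratios — u1: -1/5 ≤ 0, skip; x1: (6/5)/(2/5) = 3.
Smallest ratio is 3 in the row of x1, so x1 leaves.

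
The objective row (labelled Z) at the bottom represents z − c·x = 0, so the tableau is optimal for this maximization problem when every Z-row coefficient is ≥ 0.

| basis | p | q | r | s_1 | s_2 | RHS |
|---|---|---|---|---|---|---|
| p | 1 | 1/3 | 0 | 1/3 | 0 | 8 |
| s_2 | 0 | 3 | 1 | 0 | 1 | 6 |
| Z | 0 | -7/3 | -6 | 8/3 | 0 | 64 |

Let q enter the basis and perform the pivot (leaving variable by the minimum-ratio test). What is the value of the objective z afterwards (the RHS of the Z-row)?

206/3

Ratio test on column q — row 1: 8/(1/3) = 24; row 2: 6/3 = 2. Minimum is 2 at row 2 (s_2 leaves); pivot element 3.
Pivot on row 2; the Z-row RHS becomes 64 − (-7/3)·2 = 206/3.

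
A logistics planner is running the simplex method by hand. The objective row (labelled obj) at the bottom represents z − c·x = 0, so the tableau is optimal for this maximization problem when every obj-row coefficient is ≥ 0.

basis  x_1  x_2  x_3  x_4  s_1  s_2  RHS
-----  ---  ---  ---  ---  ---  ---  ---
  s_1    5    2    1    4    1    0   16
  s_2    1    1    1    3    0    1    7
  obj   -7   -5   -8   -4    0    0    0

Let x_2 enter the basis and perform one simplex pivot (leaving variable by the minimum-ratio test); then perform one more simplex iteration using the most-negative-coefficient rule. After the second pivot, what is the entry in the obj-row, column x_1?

Ratio test on column x_2 — row 1: 16/2 = 8; row 2: 7/1 = 7. Minimum is 7 at row 2 (s_2 leaves); pivot element 1.
Divide row 2 by 1; eliminate column x_2 from the other rows.
Second iteration: most negative obj-row entry is -3 in column x_3, so x_3 enters.
Ratio test on column x_3 — row 1: entry -1 ≤ 0; row 2: 7/1 = 7. Minimum is 7 at row 2 (x_2 leaves); pivot element 1.
Divide row 2 by 1; eliminate column x_3 from the other rows.
After both pivots, the entry at the obj-row, column x_1 is 1.

1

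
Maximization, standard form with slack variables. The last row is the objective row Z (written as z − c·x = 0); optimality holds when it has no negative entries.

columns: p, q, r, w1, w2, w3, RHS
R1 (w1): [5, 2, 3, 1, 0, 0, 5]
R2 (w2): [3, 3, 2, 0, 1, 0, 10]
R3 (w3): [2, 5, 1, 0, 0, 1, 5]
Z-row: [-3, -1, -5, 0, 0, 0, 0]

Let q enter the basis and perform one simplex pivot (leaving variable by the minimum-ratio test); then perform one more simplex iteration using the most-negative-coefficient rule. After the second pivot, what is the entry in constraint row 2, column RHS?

70/13

Ratio test on column q — row 1: 5/2 = 5/2; row 2: 10/3 = 10/3; row 3: 5/5 = 1. Minimum is 1 at row 3 (w3 leaves); pivot element 5.
Divide row 3 by 5; eliminate column q from the other rows.
Second iteration: most negative Z-row entry is -24/5 in column r, so r enters.
Ratio test on column r — row 1: 3/(13/5) = 15/13; row 2: 7/(7/5) = 5; row 3: 1/(1/5) = 5. Minimum is 15/13 at row 1 (w1 leaves); pivot element 13/5.
Divide row 1 by 13/5; eliminate column r from the other rows.
After both pivots, the entry at constraint row 2, column RHS is 70/13.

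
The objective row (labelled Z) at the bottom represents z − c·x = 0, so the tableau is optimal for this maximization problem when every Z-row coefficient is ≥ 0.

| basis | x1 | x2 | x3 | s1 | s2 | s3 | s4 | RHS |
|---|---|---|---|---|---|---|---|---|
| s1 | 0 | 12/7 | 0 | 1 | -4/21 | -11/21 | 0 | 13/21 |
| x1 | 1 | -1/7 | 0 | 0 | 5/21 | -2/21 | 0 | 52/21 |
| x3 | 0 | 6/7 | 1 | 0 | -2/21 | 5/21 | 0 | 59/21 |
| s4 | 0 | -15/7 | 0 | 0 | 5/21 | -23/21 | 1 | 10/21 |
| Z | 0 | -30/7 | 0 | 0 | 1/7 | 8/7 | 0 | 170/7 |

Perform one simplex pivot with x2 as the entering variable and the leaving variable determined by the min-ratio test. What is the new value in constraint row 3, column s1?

-1/2

Ratio test on column x2 — row 1: (13/21)/(12/7) = 13/36; row 2: entry -1/7 ≤ 0; row 3: (59/21)/(6/7) = 59/18; row 4: entry -15/7 ≤ 0. Minimum is 13/36 at row 1 (s1 leaves); pivot element 12/7.
Divide row 1 by 12/7; eliminate column x2 from the other rows.
Row 3 update in column s1: 0 − (6/7)·(7/12) = -1/2.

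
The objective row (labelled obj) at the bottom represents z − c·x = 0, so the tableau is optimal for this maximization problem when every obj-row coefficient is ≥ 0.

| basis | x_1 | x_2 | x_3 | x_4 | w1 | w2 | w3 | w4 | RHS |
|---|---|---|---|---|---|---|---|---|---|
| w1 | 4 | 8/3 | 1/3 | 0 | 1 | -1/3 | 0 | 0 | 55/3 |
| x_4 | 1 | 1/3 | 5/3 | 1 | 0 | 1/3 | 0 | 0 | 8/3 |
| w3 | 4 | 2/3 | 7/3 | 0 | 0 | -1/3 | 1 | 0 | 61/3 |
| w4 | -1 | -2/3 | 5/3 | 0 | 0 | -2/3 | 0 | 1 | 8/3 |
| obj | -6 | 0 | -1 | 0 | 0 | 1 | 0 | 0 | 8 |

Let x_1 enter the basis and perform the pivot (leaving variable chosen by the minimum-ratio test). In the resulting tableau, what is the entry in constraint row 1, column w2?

Ratio test on column x_1 — row 1: (55/3)/4 = 55/12; row 2: (8/3)/1 = 8/3; row 3: (61/3)/4 = 61/12; row 4: entry -1 ≤ 0. Minimum is 8/3 at row 2 (x_4 leaves); pivot element 1.
Divide row 2 by 1; eliminate column x_1 from the other rows.
Row 1 update in column w2: -1/3 − 4·(1/3) = -5/3.

-5/3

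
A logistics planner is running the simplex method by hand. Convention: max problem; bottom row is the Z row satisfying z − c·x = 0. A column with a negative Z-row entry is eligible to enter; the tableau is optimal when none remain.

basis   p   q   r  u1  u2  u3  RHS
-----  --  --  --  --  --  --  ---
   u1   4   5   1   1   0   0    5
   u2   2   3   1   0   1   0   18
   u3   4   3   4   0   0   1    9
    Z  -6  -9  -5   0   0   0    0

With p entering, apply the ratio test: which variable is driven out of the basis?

Column p entries and ratios — u1: 5/4 = 5/4; u2: 18/2 = 9; u3: 9/4 = 9/4.
Smallest ratio is 5/4 in the row of u1, so u1 leaves.

u1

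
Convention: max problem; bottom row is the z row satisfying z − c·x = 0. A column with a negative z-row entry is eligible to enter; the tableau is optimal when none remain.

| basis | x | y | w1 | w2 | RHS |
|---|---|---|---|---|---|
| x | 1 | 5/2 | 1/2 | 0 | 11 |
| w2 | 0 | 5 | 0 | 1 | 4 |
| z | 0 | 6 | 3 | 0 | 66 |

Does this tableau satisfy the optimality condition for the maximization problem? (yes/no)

yes

Every z-row coefficient is ≥ 0, so the tableau is optimal.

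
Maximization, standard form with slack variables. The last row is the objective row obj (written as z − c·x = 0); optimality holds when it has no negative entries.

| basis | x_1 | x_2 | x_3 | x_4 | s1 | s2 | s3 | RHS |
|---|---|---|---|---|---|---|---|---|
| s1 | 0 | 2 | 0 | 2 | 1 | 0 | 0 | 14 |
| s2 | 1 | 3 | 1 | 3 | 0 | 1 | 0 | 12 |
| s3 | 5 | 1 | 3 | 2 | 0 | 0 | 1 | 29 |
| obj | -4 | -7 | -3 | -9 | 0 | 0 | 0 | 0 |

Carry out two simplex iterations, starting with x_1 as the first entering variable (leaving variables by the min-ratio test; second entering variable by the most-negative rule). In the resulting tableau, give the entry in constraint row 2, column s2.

5/13

Ratio test on column x_1 — row 1: entry 0 ≤ 0; row 2: 12/1 = 12; row 3: 29/5 = 29/5. Minimum is 29/5 at row 3 (s3 leaves); pivot element 5.
Divide row 3 by 5; eliminate column x_1 from the other rows.
Second iteration: most negative obj-row entry is -37/5 in column x_4, so x_4 enters.
Ratio test on column x_4 — row 1: 14/2 = 7; row 2: (31/5)/(13/5) = 31/13; row 3: (29/5)/(2/5) = 29/2. Minimum is 31/13 at row 2 (s2 leaves); pivot element 13/5.
Divide row 2 by 13/5; eliminate column x_4 from the other rows.
After both pivots, the entry at constraint row 2, column s2 is 5/13.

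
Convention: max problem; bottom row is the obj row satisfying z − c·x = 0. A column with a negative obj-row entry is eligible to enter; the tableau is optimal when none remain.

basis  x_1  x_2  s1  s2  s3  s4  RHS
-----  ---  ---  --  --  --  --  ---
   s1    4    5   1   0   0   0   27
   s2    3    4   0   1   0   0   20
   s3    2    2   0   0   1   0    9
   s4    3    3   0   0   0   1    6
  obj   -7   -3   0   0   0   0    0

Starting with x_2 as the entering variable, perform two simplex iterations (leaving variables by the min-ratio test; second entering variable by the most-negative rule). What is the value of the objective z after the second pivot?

Ratio test on column x_2 — row 1: 27/5 = 27/5; row 2: 20/4 = 5; row 3: 9/2 = 9/2; row 4: 6/3 = 2. Minimum is 2 at row 4 (s4 leaves); pivot element 3.
Pivot on row 4; the obj-row RHS becomes 0 − (-3)·2 = 6.
Next entering variable (most negative obj-row entry -4): x_1.
Ratio test on column x_1 — row 1: entry -1 ≤ 0; row 2: entry -1 ≤ 0; row 3: entry 0 ≤ 0; row 4: 2/1 = 2. Minimum is 2 at row 4 (x_2 leaves); pivot element 1.
After the second pivot the obj-row RHS is 6 − (-4)·2 = 14.

14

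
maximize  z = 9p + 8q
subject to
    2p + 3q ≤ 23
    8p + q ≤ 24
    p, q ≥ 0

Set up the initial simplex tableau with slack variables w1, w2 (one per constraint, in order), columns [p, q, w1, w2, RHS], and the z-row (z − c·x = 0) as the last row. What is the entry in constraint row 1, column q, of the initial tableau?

3

Constraint 1 has coefficient 3 on q.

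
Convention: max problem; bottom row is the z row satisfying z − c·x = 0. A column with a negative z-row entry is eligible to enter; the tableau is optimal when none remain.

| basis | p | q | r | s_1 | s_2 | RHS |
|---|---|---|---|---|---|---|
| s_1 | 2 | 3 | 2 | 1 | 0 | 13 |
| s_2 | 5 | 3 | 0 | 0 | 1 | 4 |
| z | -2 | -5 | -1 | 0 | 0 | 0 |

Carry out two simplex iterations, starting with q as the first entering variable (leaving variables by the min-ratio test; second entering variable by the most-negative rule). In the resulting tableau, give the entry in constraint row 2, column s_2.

Ratio test on column q — row 1: 13/3 = 13/3; row 2: 4/3 = 4/3. Minimum is 4/3 at row 2 (s_2 leaves); pivot element 3.
Divide row 2 by 3; eliminate column q from the other rows.
Second iteration: most negative z-row entry is -1 in column r, so r enters.
Ratio test on column r — row 1: 9/2 = 9/2; row 2: entry 0 ≤ 0. Minimum is 9/2 at row 1 (s_1 leaves); pivot element 2.
Divide row 1 by 2; eliminate column r from the other rows.
After both pivots, the entry at constraint row 2, column s_2 is 1/3.

1/3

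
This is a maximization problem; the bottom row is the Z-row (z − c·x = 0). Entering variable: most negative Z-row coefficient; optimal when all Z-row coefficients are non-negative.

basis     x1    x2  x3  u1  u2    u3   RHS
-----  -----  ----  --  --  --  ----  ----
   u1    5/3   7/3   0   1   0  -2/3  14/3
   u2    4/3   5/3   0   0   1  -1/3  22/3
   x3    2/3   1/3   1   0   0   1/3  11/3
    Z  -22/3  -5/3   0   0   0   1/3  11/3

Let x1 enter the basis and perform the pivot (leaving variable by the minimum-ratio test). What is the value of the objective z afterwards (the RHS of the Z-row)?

121/5

Ratio test on column x1 — row 1: (14/3)/(5/3) = 14/5; row 2: (22/3)/(4/3) = 11/2; row 3: (11/3)/(2/3) = 11/2. Minimum is 14/5 at row 1 (u1 leaves); pivot element 5/3.
Pivot on row 1; the Z-row RHS becomes 11/3 − (-22/3)·(14/5) = 121/5.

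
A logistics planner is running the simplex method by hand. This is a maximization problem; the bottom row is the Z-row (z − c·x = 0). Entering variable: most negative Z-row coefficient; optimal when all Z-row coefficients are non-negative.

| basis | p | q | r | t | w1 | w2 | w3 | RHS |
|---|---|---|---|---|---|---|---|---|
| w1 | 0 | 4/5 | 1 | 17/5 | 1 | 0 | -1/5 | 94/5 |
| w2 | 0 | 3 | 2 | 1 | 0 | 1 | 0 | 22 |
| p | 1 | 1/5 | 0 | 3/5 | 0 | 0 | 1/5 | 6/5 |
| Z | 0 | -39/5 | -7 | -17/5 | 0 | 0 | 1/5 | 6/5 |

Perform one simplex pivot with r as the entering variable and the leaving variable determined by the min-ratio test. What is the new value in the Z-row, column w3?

Ratio test on column r — row 1: (94/5)/1 = 94/5; row 2: 22/2 = 11; row 3: entry 0 ≤ 0. Minimum is 11 at row 2 (w2 leaves); pivot element 2.
Divide row 2 by 2; eliminate column r from the other rows.
Z-row update in column w3: 1/5 − (-7)·0 = 1/5.

1/5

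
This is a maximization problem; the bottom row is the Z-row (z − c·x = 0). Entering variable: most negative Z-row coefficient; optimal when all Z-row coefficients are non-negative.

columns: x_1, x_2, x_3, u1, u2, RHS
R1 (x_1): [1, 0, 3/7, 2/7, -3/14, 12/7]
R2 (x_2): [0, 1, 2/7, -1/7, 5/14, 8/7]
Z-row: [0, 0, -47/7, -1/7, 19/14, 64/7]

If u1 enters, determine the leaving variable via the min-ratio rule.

x_1

Column u1 entries and ratios — x_1: (12/7)/(2/7) = 6; x_2: -1/7 ≤ 0, skip.
Smallest ratio is 6 in the row of x_1, so x_1 leaves.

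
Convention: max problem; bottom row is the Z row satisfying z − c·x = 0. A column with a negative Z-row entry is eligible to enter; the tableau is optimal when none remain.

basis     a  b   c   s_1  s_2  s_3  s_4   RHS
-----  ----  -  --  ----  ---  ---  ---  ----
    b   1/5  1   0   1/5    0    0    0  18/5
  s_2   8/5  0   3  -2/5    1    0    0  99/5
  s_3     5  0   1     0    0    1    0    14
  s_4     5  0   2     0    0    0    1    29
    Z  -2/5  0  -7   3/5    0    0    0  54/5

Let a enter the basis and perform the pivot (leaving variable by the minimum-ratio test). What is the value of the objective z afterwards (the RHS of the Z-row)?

298/25

Ratio test on column a — row 1: (18/5)/(1/5) = 18; row 2: (99/5)/(8/5) = 99/8; row 3: 14/5 = 14/5; row 4: 29/5 = 29/5. Minimum is 14/5 at row 3 (s_3 leaves); pivot element 5.
Pivot on row 3; the Z-row RHS becomes 54/5 − (-2/5)·(14/5) = 298/25.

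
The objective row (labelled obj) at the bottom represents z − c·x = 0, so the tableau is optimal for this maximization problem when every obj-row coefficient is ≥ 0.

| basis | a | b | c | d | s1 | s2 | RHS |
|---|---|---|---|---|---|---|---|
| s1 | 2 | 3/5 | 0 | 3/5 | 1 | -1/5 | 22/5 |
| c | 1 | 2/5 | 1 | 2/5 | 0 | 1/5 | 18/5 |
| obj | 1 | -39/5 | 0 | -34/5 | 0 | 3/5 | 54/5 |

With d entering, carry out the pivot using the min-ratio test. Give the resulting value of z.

182/3

Ratio test on column d — row 1: (22/5)/(3/5) = 22/3; row 2: (18/5)/(2/5) = 9. Minimum is 22/3 at row 1 (s1 leaves); pivot element 3/5.
Pivot on row 1; the obj-row RHS becomes 54/5 − (-34/5)·(22/3) = 182/3.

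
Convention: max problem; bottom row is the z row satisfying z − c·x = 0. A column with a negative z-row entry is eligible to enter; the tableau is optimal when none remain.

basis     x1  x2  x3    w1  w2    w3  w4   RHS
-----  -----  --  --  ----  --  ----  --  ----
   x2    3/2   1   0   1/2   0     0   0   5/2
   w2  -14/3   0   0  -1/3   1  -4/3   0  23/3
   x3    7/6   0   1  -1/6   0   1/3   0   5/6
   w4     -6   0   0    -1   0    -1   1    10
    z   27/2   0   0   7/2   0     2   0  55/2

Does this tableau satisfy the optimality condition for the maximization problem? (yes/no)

yes

Every z-row coefficient is ≥ 0, so the tableau is optimal.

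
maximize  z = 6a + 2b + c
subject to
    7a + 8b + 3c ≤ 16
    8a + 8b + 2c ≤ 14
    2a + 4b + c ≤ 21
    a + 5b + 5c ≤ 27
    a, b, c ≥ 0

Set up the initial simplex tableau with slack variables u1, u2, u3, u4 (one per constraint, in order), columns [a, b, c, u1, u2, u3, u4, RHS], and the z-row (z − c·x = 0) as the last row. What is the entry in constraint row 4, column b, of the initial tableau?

5

Constraint 4 has coefficient 5 on b.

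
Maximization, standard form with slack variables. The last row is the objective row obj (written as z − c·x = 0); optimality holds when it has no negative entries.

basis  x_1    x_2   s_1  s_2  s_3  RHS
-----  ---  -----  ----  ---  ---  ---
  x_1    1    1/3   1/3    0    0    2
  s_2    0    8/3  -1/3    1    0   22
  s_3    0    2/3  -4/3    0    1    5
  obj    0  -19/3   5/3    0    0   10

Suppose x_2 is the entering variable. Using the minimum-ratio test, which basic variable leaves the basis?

Column x_2 entries and ratios — x_1: 2/(1/3) = 6; s_2: 22/(8/3) = 33/4; s_3: 5/(2/3) = 15/2.
Smallest ratio is 6 in the row of x_1, so x_1 leaves.

x_1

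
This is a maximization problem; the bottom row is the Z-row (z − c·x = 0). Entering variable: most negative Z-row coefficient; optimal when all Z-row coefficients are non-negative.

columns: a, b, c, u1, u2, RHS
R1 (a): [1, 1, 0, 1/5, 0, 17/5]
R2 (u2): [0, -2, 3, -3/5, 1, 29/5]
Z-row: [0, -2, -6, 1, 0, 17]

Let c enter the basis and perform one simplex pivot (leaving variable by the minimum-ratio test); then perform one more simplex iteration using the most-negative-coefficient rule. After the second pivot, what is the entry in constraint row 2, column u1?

-1/15

Ratio test on column c — row 1: entry 0 ≤ 0; row 2: (29/5)/3 = 29/15. Minimum is 29/15 at row 2 (u2 leaves); pivot element 3.
Divide row 2 by 3; eliminate column c from the other rows.
Second iteration: most negative Z-row entry is -6 in column b, so b enters.
Ratio test on column b — row 1: (17/5)/1 = 17/5; row 2: entry -2/3 ≤ 0. Minimum is 17/5 at row 1 (a leaves); pivot element 1.
Divide row 1 by 1; eliminate column b from the other rows.
After both pivots, the entry at constraint row 2, column u1 is -1/15.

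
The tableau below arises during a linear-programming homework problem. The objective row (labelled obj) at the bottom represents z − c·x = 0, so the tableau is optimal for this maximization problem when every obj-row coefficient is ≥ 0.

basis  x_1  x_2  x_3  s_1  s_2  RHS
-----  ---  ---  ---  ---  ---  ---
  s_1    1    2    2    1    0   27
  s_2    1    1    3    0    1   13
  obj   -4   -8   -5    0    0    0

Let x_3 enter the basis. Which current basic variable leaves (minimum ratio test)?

Column x_3 entries and ratios — s_1: 27/2 = 27/2; s_2: 13/3 = 13/3.
Smallest ratio is 13/3 in the row of s_2, so s_2 leaves.

s_2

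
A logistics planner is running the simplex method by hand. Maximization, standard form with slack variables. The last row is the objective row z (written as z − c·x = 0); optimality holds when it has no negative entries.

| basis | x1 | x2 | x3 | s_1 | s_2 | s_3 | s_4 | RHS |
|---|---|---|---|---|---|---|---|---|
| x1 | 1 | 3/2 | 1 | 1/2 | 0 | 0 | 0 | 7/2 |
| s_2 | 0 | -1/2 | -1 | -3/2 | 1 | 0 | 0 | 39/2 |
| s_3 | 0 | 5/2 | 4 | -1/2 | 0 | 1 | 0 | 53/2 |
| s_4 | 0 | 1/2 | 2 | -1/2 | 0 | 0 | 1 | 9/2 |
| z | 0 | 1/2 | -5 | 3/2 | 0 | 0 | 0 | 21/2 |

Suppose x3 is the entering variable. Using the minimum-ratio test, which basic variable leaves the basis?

Column x3 entries and ratios — x1: (7/2)/1 = 7/2; s_2: -1 ≤ 0, skip; s_3: (53/2)/4 = 53/8; s_4: (9/2)/2 = 9/4.
Smallest ratio is 9/4 in the row of s_4, so s_4 leaves.

s_4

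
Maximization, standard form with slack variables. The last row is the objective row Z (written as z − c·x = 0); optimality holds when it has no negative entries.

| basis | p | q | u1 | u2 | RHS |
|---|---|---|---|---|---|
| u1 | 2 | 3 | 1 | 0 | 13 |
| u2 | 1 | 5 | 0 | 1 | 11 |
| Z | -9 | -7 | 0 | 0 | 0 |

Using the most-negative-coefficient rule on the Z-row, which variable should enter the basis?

p

Negative Z-row entries: p: -9, q: -7.
The most negative is -9 in column p, so p enters.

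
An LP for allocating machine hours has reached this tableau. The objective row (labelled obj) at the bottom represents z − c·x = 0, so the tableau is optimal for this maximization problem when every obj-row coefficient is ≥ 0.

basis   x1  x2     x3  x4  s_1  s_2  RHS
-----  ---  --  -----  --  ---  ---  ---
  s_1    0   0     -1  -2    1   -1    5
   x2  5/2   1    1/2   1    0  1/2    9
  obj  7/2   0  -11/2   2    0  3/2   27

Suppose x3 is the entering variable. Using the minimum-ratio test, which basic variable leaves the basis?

x2

Column x3 entries and ratios — s_1: -1 ≤ 0, skip; x2: 9/(1/2) = 18.
Smallest ratio is 18 in the row of x2, so x2 leaves.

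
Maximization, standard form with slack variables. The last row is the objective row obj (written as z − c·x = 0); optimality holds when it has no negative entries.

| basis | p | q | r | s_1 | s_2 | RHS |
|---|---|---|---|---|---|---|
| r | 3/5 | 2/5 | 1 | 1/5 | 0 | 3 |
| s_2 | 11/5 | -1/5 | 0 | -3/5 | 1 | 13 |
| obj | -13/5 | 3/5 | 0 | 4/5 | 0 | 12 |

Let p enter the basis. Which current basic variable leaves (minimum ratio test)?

r

Column p entries and ratios — r: 3/(3/5) = 5; s_2: 13/(11/5) = 65/11.
Smallest ratio is 5 in the row of r, so r leaves.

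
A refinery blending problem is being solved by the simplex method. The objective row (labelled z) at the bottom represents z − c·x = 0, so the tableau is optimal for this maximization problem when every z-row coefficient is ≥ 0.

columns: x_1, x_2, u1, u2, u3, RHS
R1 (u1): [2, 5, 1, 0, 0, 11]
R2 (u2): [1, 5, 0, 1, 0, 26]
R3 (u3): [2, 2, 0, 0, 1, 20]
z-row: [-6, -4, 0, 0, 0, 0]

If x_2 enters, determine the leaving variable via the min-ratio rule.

Column x_2 entries and ratios — u1: 11/5 = 11/5; u2: 26/5 = 26/5; u3: 20/2 = 10.
Smallest ratio is 11/5 in the row of u1, so u1 leaves.

u1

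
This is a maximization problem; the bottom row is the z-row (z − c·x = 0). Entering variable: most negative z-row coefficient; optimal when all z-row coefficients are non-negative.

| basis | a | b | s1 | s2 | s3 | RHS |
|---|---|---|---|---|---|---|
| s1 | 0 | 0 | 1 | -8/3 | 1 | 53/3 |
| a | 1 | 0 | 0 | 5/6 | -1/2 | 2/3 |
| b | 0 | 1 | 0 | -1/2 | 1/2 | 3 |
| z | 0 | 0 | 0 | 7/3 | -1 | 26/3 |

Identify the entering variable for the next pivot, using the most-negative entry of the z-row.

Negative z-row entries: s3: -1.
The most negative is -1 in column s3, so s3 enters.

s3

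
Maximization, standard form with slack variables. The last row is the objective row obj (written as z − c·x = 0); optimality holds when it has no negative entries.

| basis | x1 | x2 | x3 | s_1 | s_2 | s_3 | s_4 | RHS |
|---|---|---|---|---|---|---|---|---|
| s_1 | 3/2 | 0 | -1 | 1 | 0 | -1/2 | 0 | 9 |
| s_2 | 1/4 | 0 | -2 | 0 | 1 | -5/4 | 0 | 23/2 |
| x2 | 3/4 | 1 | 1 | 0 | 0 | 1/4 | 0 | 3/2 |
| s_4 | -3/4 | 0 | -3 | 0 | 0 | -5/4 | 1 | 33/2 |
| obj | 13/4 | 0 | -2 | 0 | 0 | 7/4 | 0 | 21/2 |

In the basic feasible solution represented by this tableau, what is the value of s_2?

s_2 is basic (row 2); its value is the RHS of that row, 23/2.

23/2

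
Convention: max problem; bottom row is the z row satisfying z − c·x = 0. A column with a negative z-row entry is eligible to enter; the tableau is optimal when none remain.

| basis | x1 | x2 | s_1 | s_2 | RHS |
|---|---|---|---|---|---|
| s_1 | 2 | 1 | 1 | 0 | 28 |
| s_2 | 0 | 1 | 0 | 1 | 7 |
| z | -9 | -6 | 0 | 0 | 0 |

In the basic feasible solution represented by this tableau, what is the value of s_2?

s_2 is basic (row 2); its value is the RHS of that row, 7.

7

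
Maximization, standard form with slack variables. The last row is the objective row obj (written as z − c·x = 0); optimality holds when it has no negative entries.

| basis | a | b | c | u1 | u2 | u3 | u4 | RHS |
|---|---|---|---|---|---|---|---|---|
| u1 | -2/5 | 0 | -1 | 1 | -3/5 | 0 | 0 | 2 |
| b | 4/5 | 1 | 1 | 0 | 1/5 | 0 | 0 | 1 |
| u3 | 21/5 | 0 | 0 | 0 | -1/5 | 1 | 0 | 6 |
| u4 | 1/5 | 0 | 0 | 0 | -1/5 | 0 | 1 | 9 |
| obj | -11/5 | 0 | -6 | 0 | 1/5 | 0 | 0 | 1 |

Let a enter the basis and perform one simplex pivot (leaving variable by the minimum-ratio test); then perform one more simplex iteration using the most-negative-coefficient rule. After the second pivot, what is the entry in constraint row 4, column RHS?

9

Ratio test on column a — row 1: entry -2/5 ≤ 0; row 2: 1/(4/5) = 5/4; row 3: 6/(21/5) = 10/7; row 4: 9/(1/5) = 45. Minimum is 5/4 at row 2 (b leaves); pivot element 4/5.
Divide row 2 by 4/5; eliminate column a from the other rows.
Second iteration: most negative obj-row entry is -13/4 in column c, so c enters.
Ratio test on column c — row 1: entry -1/2 ≤ 0; row 2: (5/4)/(5/4) = 1; row 3: entry -21/4 ≤ 0; row 4: entry -1/4 ≤ 0. Minimum is 1 at row 2 (a leaves); pivot element 5/4.
Divide row 2 by 5/4; eliminate column c from the other rows.
After both pivots, the entry at constraint row 4, column RHS is 9.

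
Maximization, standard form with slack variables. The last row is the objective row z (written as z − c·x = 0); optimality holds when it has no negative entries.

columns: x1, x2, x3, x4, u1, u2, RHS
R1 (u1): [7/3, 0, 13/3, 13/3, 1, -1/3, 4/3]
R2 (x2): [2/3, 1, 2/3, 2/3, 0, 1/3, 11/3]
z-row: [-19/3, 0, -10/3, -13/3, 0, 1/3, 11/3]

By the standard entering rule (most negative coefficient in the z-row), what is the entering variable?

Negative z-row entries: x1: -19/3, x3: -10/3, x4: -13/3.
The most negative is -19/3 in column x1, so x1 enters.

x1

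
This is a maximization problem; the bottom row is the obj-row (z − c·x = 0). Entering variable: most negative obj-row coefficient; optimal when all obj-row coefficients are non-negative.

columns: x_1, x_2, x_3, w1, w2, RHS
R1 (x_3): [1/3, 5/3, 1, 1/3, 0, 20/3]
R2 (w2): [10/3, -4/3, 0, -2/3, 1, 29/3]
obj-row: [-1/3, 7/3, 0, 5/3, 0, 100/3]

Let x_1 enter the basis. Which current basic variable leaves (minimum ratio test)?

Column x_1 entries and ratios — x_3: (20/3)/(1/3) = 20; w2: (29/3)/(10/3) = 29/10.
Smallest ratio is 29/10 in the row of w2, so w2 leaves.

w2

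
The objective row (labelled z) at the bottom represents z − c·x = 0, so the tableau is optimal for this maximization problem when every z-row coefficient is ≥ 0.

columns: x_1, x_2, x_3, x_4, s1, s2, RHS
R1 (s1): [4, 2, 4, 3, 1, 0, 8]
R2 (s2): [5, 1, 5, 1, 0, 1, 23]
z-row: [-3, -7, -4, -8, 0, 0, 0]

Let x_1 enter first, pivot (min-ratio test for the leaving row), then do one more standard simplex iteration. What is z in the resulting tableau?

64/3

Ratio test on column x_1 — row 1: 8/4 = 2; row 2: 23/5 = 23/5. Minimum is 2 at row 1 (s1 leaves); pivot element 4.
Pivot on row 1; the z-row RHS becomes 0 − (-3)·2 = 6.
Next entering variable (most negative z-row entry -23/4): x_4.
Ratio test on column x_4 — row 1: 2/(3/4) = 8/3; row 2: entry -11/4 ≤ 0. Minimum is 8/3 at row 1 (x_1 leaves); pivot element 3/4.
After the second pivot the z-row RHS is 6 − (-23/4)·(8/3) = 64/3.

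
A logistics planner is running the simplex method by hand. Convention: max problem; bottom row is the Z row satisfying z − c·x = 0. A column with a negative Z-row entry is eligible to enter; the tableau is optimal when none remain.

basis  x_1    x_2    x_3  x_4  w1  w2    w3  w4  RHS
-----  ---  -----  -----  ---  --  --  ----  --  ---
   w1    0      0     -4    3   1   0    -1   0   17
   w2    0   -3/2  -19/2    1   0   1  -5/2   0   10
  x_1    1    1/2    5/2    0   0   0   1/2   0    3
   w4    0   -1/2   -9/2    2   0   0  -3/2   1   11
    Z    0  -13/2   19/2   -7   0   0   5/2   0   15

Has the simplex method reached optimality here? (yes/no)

The Z-row has a negative entry -7 in column x_4, so it is not optimal.

no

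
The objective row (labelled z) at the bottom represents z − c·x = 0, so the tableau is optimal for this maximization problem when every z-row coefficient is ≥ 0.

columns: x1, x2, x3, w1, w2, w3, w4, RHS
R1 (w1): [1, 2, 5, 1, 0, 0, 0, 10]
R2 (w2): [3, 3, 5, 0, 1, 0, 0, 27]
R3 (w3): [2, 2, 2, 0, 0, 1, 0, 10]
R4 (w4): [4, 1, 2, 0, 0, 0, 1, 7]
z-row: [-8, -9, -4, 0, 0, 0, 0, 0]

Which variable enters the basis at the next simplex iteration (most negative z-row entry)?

x2

Negative z-row entries: x1: -8, x2: -9, x3: -4.
The most negative is -9 in column x2, so x2 enters.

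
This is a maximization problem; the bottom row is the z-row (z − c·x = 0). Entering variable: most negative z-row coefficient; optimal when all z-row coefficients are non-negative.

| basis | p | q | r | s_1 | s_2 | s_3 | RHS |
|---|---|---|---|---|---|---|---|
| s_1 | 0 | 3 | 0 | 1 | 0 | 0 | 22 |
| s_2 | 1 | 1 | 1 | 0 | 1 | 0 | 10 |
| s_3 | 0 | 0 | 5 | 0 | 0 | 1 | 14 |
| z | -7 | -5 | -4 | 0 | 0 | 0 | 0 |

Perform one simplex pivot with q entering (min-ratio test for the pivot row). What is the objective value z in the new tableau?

110/3

Ratio test on column q — row 1: 22/3 = 22/3; row 2: 10/1 = 10; row 3: entry 0 ≤ 0. Minimum is 22/3 at row 1 (s_1 leaves); pivot element 3.
Pivot on row 1; the z-row RHS becomes 0 − (-5)·(22/3) = 110/3.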